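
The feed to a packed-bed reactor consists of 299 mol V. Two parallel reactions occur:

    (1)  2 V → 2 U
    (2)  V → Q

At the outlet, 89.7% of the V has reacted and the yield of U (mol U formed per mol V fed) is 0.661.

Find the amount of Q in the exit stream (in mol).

Yield of U: 2ξ₁ / 299 = 0.661 → ξ₁ = 98.82 mol.
Conversion of V: 2ξ₁ + 1ξ₂ = 0.897 × 299 = 268.2 → ξ₂ = 70.56 mol.
Outlet amounts (n = n₀ + Σ ν·ξ):
  V: 299 − 2(98.82) − 1(70.56) = 30.8
  U: 0 + 2(98.82) = 197.6
  Q: 0 + 1(70.56) = 70.56

70.6 mol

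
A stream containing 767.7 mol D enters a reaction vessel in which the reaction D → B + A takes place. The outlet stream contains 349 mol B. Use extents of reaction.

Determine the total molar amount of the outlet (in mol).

1120 mol

For B: n = n₀ + 1ξ → 349 = 0 + 1ξ, giving ξ = 349 mol.
Outlet amounts (n = n₀ + ν ξ):
  D: 767.7 − 1(349) = 418.7
  B: 0 + 1(349) = 349
  A: 0 + 1(349) = 349
Total out = 418.7 + 349 + 349 = 1117 mol.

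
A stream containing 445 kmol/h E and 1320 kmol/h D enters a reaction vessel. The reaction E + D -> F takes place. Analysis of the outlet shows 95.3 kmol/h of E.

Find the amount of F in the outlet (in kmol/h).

For E: n = n₀ − 1ξ → 95.3 = 445 − 1ξ, giving ξ = 349.7 kmol/h.
Outlet amounts (n = n₀ + ν ξ):
  E: 445 − 1(349.7) = 95.3
  D: 1320 − 1(349.7) = 970.3
  F: 0 + 1(349.7) = 349.7

350 kmol/h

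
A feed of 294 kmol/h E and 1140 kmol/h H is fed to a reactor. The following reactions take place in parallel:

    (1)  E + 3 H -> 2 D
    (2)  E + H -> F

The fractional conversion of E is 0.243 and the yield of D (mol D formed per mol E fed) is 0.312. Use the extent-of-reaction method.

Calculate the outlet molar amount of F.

25.6 kmol/h

Yield of D: 2ξ₁ / 294 = 0.312 → ξ₁ = 45.86 kmol/h.
Conversion of E: 1ξ₁ + 1ξ₂ = 0.243 × 294 = 71.44 → ξ₂ = 25.58 kmol/h.
Outlet amounts (n = n₀ + Σ ν·ξ):
  E: 294 − 1(45.86) − 1(25.58) = 222.6
  H: 1140 − 3(45.86) − 1(25.58) = 976.8
  D: 0 + 2(45.86) = 91.73
  F: 0 + 1(25.58) = 25.58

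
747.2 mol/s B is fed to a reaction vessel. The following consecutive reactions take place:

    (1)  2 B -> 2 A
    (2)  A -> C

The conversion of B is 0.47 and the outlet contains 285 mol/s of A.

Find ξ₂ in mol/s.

ξ₂ = 66.2 mol/s

Conversion of B: B consumed = 2ξ₁ = 0.47 × 747.2 → ξ₁ = 175.6 mol/s.
A balance: n_A = 0 + 2ξ₁ − 1ξ₂ = 285 → ξ₂ = (2·175.6 − 285)/1 = 66.18 mol/s.
Outlet amounts (n = n₀ + Σ ν·ξ):
  B: 747.2 − 2(175.6) = 396
  A: 0 + 2(175.6) − 1(66.18) = 285
  C: 0 + 1(66.18) = 66.18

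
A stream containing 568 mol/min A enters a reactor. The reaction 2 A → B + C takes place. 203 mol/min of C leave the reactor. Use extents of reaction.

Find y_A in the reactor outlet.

0.285

For C: n = n₀ + 1ξ → 203 = 0 + 1ξ, giving ξ = 203 mol/min.
Outlet amounts (n = n₀ + ν ξ):
  A: 568 − 2(203) = 162
  B: 0 + 1(203) = 203
  C: 0 + 1(203) = 203
Total out = 568 mol/min; y_A = 162 / 568 = 0.2852.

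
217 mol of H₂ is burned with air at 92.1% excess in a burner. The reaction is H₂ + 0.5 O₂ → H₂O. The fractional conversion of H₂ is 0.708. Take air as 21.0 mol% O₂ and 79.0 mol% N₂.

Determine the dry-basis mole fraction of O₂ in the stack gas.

Stoichiometric O₂ = 0.5 × 217 = 108.5 mol; O₂ fed = 108.5 × 1.921 = 208.4 mol.
N₂ fed = 208.4 × 79/21 = 784.1 mol.
Fuel reacted = 0.708 × 217 → ξ = 153.6 mol.
Outlet (n = n₀ + ν ξ):
  H₂: 217 − 1(153.6) = 63.36
  O₂: 208.4 − 0.5(153.6) = 131.6
  N₂: 784.1 (inert)
  H₂O: 0 + 1(153.6) = 153.6
Dry total = 979.1 mol; y_O₂ (dry) = 131.6 / 979.1 = 0.1344.

0.134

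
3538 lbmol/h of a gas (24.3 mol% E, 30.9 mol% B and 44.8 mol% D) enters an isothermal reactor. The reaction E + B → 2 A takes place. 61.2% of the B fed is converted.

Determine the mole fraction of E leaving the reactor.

B reacted = 0.612 × 1093 = 669.1 lbmol/h; ν_B = −1, so ξ = 669.1/1 = 669.1 lbmol/h.
Outlet amounts (n = n₀ + ν ξ):
  E: 859.7 − 1(669.1) = 190.7
  B: 1093 − 1(669.1) = 424.2
  A: 0 + 2(669.1) = 1338
  D: 1585 (inert)
Total out = 3538 lbmol/h; y_E = 190.7 / 3538 = 0.05389.

0.0539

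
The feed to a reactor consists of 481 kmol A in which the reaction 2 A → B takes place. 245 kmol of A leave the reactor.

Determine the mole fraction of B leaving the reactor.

0.325

For A: n = n₀ − 2ξ → 245 = 481 − 2ξ, giving ξ = 118 kmol.
Outlet amounts (n = n₀ + ν ξ):
  A: 481 − 2(118) = 245
  B: 0 + 1(118) = 118
Total out = 363 kmol; y_B = 118 / 363 = 0.3251.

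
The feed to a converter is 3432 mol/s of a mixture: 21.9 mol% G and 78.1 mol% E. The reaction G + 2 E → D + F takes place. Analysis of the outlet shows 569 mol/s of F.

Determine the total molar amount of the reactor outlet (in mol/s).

For F: n = n₀ + 1ξ → 569 = 0 + 1ξ, giving ξ = 569 mol/s.
Outlet amounts (n = n₀ + ν ξ):
  G: 751.6 − 1(569) = 182.6
  E: 2680 − 2(569) = 1542
  D: 0 + 1(569) = 569
  F: 0 + 1(569) = 569
Total out = 182.6 + 1542 + 569 + 569 = 2863 mol/s.

2860 mol/s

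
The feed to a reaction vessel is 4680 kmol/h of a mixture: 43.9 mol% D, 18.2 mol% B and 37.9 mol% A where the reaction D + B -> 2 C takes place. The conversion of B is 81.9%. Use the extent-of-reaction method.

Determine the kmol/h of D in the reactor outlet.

1360 kmol/h

B reacted = 0.819 × 851.8 = 697.6 kmol/h; ν_B = −1, so ξ = 697.6/1 = 697.6 kmol/h.
Outlet amounts (n = n₀ + ν ξ):
  D: 2055 − 1(697.6) = 1357
  B: 851.8 − 1(697.6) = 154.2
  C: 0 + 2(697.6) = 1395
  A: 1774 (inert)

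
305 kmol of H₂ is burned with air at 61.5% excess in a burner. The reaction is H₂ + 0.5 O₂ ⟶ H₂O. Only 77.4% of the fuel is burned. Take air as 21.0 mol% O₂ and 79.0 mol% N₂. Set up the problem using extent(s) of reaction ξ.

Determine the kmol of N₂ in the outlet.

Stoichiometric O₂ = 0.5 × 305 = 152.5 kmol; O₂ fed = 152.5 × 1.615 = 246.3 kmol.
N₂ fed = 246.3 × 79/21 = 926.5 kmol.
Fuel reacted = 0.774 × 305 → ξ = 236.1 kmol.
Outlet (n = n₀ + ν ξ):
  H₂: 305 − 1(236.1) = 68.93
  O₂: 246.3 − 0.5(236.1) = 128.3
  N₂: 926.5 (inert)
  H₂O: 0 + 1(236.1) = 236.1

927 kmol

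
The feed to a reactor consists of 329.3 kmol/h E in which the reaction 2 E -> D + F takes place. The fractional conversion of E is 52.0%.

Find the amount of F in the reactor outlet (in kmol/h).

E reacted = 0.52 × 329.3 = 171.2 kmol/h; ν_E = −2, so ξ = 171.2/2 = 85.62 kmol/h.
Outlet amounts (n = n₀ + ν ξ):
  E: 329.3 − 2(85.62) = 158.1
  D: 0 + 1(85.62) = 85.62
  F: 0 + 1(85.62) = 85.62

85.6 kmol/h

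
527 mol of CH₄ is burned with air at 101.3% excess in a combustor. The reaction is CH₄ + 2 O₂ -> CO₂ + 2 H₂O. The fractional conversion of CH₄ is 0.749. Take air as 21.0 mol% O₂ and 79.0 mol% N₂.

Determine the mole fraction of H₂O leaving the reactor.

Stoichiometric O₂ = 2 × 527 = 1054 mol; O₂ fed = 1054 × 2.013 = 2122 mol.
N₂ fed = 2122 × 79/21 = 7982 mol.
Fuel reacted = 0.749 × 527 → ξ = 394.7 mol.
Outlet (n = n₀ + ν ξ):
  CH₄: 527 − 1(394.7) = 132.3
  O₂: 2122 − 2(394.7) = 1332
  N₂: 7982 (inert)
  CO₂: 0 + 1(394.7) = 394.7
  H₂O: 0 + 2(394.7) = 789.4
Total out = 10630 mol; y_H₂O = 789.4 / 10630 = 0.07426.

0.0743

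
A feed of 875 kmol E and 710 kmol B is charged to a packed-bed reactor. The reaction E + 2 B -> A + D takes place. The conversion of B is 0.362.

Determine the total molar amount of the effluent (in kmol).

1460 kmol

B reacted = 0.362 × 710 = 257 kmol; ν_B = −2, so ξ = 257/2 = 128.5 kmol.
Outlet amounts (n = n₀ + ν ξ):
  E: 875 − 1(128.5) = 746.5
  B: 710 − 2(128.5) = 453
  A: 0 + 1(128.5) = 128.5
  D: 0 + 1(128.5) = 128.5
Total out = 746.5 + 453 + 128.5 + 128.5 = 1456 kmol.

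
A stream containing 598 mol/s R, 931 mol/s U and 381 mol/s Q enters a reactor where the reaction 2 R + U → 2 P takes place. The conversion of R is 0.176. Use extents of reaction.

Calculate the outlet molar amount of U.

878 mol/s

R reacted = 0.176 × 598 = 105.2 mol/s; ν_R = −2, so ξ = 105.2/2 = 52.62 mol/s.
Outlet amounts (n = n₀ + ν ξ):
  R: 598 − 2(52.62) = 492.8
  U: 931 − 1(52.62) = 878.4
  P: 0 + 2(52.62) = 105.2
  Q: 381 (inert)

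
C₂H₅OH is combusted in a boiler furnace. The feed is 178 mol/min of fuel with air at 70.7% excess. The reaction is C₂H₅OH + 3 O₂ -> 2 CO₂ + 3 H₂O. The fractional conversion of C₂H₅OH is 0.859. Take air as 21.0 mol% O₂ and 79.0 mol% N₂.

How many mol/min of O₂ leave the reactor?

453 mol/min

Stoichiometric O₂ = 3 × 178 = 534 mol/min; O₂ fed = 534 × 1.707 = 911.5 mol/min.
N₂ fed = 911.5 × 79/21 = 3429 mol/min.
Fuel reacted = 0.859 × 178 → ξ = 152.9 mol/min.
Outlet (n = n₀ + ν ξ):
  C₂H₅OH: 178 − 1(152.9) = 25.1
  O₂: 911.5 − 3(152.9) = 452.8
  N₂: 3429 (inert)
  CO₂: 0 + 2(152.9) = 305.8
  H₂O: 0 + 3(152.9) = 458.7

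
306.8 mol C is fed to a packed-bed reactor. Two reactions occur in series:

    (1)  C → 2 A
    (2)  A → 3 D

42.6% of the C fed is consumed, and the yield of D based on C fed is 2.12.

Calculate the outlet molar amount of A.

Conversion of C: C consumed = 1ξ₁ = 0.426 × 306.8 → ξ₁ = 130.7 mol.
Yield of D: 3ξ₂ / 306.8 = 2.12 → ξ₂ = 216.8 mol.
Outlet amounts (n = n₀ + Σ ν·ξ):
  C: 306.8 − 1(130.7) = 176.1
  A: 0 + 2(130.7) − 1(216.8) = 44.59
  D: 0 + 3(216.8) = 650.4

44.6 mol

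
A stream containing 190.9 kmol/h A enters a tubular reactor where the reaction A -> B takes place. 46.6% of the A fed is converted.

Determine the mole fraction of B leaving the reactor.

A reacted = 0.466 × 190.9 = 88.96 kmol/h; ν_A = −1, so ξ = 88.96/1 = 88.96 kmol/h.
Outlet amounts (n = n₀ + ν ξ):
  A: 190.9 − 1(88.96) = 101.9
  B: 0 + 1(88.96) = 88.96
Total out = 190.9 kmol/h; y_B = 88.96 / 190.9 = 0.466.

0.466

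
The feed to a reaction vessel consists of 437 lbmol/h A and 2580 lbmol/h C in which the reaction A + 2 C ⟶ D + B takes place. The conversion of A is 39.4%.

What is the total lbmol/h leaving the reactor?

2840 lbmol/h

A reacted = 0.394 × 437 = 172.2 lbmol/h; ν_A = −1, so ξ = 172.2/1 = 172.2 lbmol/h.
Outlet amounts (n = n₀ + ν ξ):
  A: 437 − 1(172.2) = 264.8
  C: 2580 − 2(172.2) = 2236
  D: 0 + 1(172.2) = 172.2
  B: 0 + 1(172.2) = 172.2
Total out = 264.8 + 2236 + 172.2 + 172.2 = 2845 lbmol/h.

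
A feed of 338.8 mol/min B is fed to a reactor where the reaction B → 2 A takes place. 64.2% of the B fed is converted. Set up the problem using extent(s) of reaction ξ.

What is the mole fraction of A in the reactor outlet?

B reacted = 0.642 × 338.8 = 217.5 mol/min; ν_B = −1, so ξ = 217.5/1 = 217.5 mol/min.
Outlet amounts (n = n₀ + ν ξ):
  B: 338.8 − 1(217.5) = 121.3
  A: 0 + 2(217.5) = 435
Total out = 556.3 mol/min; y_A = 435 / 556.3 = 0.782.

0.782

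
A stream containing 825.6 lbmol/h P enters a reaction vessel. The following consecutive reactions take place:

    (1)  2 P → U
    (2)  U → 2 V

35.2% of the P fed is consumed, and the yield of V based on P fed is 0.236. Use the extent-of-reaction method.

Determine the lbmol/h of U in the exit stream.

Conversion of P: P consumed = 2ξ₁ = 0.352 × 825.6 → ξ₁ = 145.3 lbmol/h.
Yield of V: 2ξ₂ / 825.6 = 0.236 → ξ₂ = 97.42 lbmol/h.
Outlet amounts (n = n₀ + Σ ν·ξ):
  P: 825.6 − 2(145.3) = 535
  U: 0 + 1(145.3) − 1(97.42) = 47.88
  V: 0 + 2(97.42) = 194.8

47.9 lbmol/h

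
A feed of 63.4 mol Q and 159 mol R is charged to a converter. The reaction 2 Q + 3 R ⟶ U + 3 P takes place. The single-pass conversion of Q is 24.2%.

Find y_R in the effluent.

0.633

Q reacted = 0.242 × 63.4 = 15.34 mol; ν_Q = −2, so ξ = 15.34/2 = 7.671 mol.
Outlet amounts (n = n₀ + ν ξ):
  Q: 63.4 − 2(7.671) = 48.06
  R: 159 − 3(7.671) = 136
  U: 0 + 1(7.671) = 7.671
  P: 0 + 3(7.671) = 23.01
Total out = 214.7 mol; y_R = 136 / 214.7 = 0.6333.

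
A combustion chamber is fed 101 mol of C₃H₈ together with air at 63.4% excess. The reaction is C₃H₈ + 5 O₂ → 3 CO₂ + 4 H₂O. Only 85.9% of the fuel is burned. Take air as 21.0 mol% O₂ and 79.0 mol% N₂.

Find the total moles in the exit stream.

4120 mol

Stoichiometric O₂ = 5 × 101 = 505 mol; O₂ fed = 505 × 1.634 = 825.2 mol.
N₂ fed = 825.2 × 79/21 = 3104 mol.
Fuel reacted = 0.859 × 101 → ξ = 86.76 mol.
Outlet (n = n₀ + ν ξ):
  C₃H₈: 101 − 1(86.76) = 14.24
  O₂: 825.2 − 5(86.76) = 391.4
  N₂: 3104 (inert)
  CO₂: 0 + 3(86.76) = 260.3
  H₂O: 0 + 4(86.76) = 347
Total out = 14.24 + 391.4 + 3104 + 260.3 + 347 = 4117 mol.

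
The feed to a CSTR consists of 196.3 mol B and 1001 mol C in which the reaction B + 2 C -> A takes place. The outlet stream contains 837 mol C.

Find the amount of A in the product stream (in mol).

82 mol

For C: n = n₀ − 2ξ → 837 = 1001 − 2ξ, giving ξ = 82 mol.
Outlet amounts (n = n₀ + ν ξ):
  B: 196.3 − 1(82) = 114.3
  C: 1001 − 2(82) = 837
  A: 0 + 1(82) = 82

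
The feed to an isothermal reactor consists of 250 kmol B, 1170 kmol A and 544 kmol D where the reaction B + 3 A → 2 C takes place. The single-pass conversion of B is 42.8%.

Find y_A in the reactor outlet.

B reacted = 0.428 × 250 = 107 kmol; ν_B = −1, so ξ = 107/1 = 107 kmol.
Outlet amounts (n = n₀ + ν ξ):
  B: 250 − 1(107) = 143
  A: 1170 − 3(107) = 849
  C: 0 + 2(107) = 214
  D: 544 (inert)
Total out = 1750 kmol; y_A = 849 / 1750 = 0.4851.

0.485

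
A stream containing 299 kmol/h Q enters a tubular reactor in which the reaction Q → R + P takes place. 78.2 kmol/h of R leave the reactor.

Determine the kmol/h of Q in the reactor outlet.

221 kmol/h

For R: n = n₀ + 1ξ → 78.2 = 0 + 1ξ, giving ξ = 78.2 kmol/h.
Outlet amounts (n = n₀ + ν ξ):
  Q: 299 − 1(78.2) = 220.8
  R: 0 + 1(78.2) = 78.2
  P: 0 + 1(78.2) = 78.2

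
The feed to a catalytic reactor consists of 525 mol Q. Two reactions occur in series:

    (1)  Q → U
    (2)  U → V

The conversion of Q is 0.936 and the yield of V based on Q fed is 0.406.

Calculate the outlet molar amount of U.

Conversion of Q: Q consumed = 1ξ₁ = 0.936 × 525 → ξ₁ = 491.4 mol.
Yield of V: 1ξ₂ / 525 = 0.406 → ξ₂ = 213.2 mol.
Outlet amounts (n = n₀ + Σ ν·ξ):
  Q: 525 − 1(491.4) = 33.6
  U: 0 + 1(491.4) − 1(213.2) = 278.2
  V: 0 + 1(213.2) = 213.2

278 mol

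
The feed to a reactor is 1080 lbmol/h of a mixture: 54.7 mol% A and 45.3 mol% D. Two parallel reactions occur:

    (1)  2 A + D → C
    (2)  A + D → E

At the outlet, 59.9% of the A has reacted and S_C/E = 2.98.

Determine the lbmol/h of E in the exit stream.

50.8 lbmol/h

Conversion of A: A consumed = 0.599 × 590.8 = 353.9 lbmol/h = 2ξ₁ + 1ξ₂.
Selectivity: 1ξ₁ / (1ξ₂) = 2.98 → ξ₁ = 2.98 ξ₂.
Substitute: (2·2.98 + 1) ξ₂ = 353.9 → ξ₂ = 50.84 lbmol/h, ξ₁ = 151.5 lbmol/h.
Outlet amounts (n = n₀ + Σ ν·ξ):
  A: 590.8 − 2(151.5) − 1(50.84) = 236.9
  D: 489.2 − 1(151.5) − 1(50.84) = 286.9
  C: 0 + 1(151.5) = 151.5
  E: 0 + 1(50.84) = 50.84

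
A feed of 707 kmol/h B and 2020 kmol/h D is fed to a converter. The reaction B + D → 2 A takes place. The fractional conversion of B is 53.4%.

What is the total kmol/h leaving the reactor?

2730 kmol/h

B reacted = 0.534 × 707 = 377.5 kmol/h; ν_B = −1, so ξ = 377.5/1 = 377.5 kmol/h.
Outlet amounts (n = n₀ + ν ξ):
  B: 707 − 1(377.5) = 329.5
  D: 2020 − 1(377.5) = 1642
  A: 0 + 2(377.5) = 755.1
Total out = 329.5 + 1642 + 755.1 = 2727 kmol/h.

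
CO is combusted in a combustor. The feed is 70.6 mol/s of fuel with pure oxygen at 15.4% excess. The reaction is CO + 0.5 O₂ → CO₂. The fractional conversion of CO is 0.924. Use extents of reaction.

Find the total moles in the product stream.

Stoichiometric O₂ = 0.5 × 70.6 = 35.3 mol/s; O₂ fed = 35.3 × 1.154 = 40.74 mol/s.
Fuel reacted = 0.924 × 70.6 → ξ = 65.23 mol/s.
Outlet (n = n₀ + ν ξ):
  CO: 70.6 − 1(65.23) = 5.366
  O₂: 40.74 − 0.5(65.23) = 8.119
  CO₂: 0 + 1(65.23) = 65.23
Total out = 5.366 + 8.119 + 65.23 = 78.72 mol/s.

78.7 mol/s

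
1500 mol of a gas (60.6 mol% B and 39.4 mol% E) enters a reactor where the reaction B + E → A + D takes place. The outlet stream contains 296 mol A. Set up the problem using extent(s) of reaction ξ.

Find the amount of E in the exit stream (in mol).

295 mol

For A: n = n₀ + 1ξ → 296 = 0 + 1ξ, giving ξ = 296 mol.
Outlet amounts (n = n₀ + ν ξ):
  B: 909 − 1(296) = 613
  E: 591 − 1(296) = 295
  A: 0 + 1(296) = 296
  D: 0 + 1(296) = 296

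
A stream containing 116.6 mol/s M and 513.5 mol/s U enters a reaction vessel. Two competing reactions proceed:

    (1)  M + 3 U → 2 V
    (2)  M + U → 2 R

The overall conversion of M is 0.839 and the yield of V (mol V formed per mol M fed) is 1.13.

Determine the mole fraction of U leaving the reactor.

Yield of V: 2ξ₁ / 116.6 = 1.13 → ξ₁ = 65.88 mol/s.
Conversion of M: 1ξ₁ + 1ξ₂ = 0.839 × 116.6 = 97.83 → ξ₂ = 31.95 mol/s.
Outlet amounts (n = n₀ + Σ ν·ξ):
  M: 116.6 − 1(65.88) − 1(31.95) = 18.77
  U: 513.5 − 3(65.88) − 1(31.95) = 283.9
  V: 0 + 2(65.88) = 131.8
  R: 0 + 2(31.95) = 63.9
Total out = 498.3 mol/s; y_U = 283.9 / 498.3 = 0.5697.

0.57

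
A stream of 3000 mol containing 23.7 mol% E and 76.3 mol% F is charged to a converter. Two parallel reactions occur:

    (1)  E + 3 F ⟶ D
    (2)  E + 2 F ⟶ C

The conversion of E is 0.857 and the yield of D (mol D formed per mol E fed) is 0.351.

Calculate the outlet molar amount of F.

Yield of D: 1ξ₁ / 711 = 0.351 → ξ₁ = 249.6 mol.
Conversion of E: 1ξ₁ + 1ξ₂ = 0.857 × 711 = 609.3 → ξ₂ = 359.8 mol.
Outlet amounts (n = n₀ + Σ ν·ξ):
  E: 711 − 1(249.6) − 1(359.8) = 101.7
  F: 2289 − 3(249.6) − 2(359.8) = 820.8
  D: 0 + 1(249.6) = 249.6
  C: 0 + 1(359.8) = 359.8

821 mol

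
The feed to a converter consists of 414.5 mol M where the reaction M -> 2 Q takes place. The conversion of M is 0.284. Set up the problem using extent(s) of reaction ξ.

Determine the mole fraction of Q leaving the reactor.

M reacted = 0.284 × 414.5 = 117.7 mol; ν_M = −1, so ξ = 117.7/1 = 117.7 mol.
Outlet amounts (n = n₀ + ν ξ):
  M: 414.5 − 1(117.7) = 296.8
  Q: 0 + 2(117.7) = 235.4
Total out = 532.2 mol; y_Q = 235.4 / 532.2 = 0.4424.

0.442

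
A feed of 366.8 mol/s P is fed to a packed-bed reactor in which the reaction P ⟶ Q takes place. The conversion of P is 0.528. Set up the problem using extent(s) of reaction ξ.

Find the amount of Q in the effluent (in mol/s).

194 mol/s

P reacted = 0.528 × 366.8 = 193.7 mol/s; ν_P = −1, so ξ = 193.7/1 = 193.7 mol/s.
Outlet amounts (n = n₀ + ν ξ):
  P: 366.8 − 1(193.7) = 173.1
  Q: 0 + 1(193.7) = 193.7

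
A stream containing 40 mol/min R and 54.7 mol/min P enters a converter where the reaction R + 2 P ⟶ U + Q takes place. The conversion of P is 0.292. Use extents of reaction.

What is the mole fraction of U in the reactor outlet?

P reacted = 0.292 × 54.7 = 15.97 mol/min; ν_P = −2, so ξ = 15.97/2 = 7.986 mol/min.
Outlet amounts (n = n₀ + ν ξ):
  R: 40 − 1(7.986) = 32.01
  P: 54.7 − 2(7.986) = 38.73
  U: 0 + 1(7.986) = 7.986
  Q: 0 + 1(7.986) = 7.986
Total out = 86.71 mol/min; y_U = 7.986 / 86.71 = 0.0921.

0.0921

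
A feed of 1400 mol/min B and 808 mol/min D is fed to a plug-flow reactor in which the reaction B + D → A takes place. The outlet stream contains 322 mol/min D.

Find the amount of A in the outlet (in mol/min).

For D: n = n₀ − 1ξ → 322 = 808 − 1ξ, giving ξ = 486 mol/min.
Outlet amounts (n = n₀ + ν ξ):
  B: 1400 − 1(486) = 914
  D: 808 − 1(486) = 322
  A: 0 + 1(486) = 486

486 mol/min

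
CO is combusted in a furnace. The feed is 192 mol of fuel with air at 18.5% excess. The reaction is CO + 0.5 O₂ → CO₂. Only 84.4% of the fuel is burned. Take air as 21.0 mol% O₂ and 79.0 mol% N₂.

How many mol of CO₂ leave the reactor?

Stoichiometric O₂ = 0.5 × 192 = 96 mol; O₂ fed = 96 × 1.185 = 113.8 mol.
N₂ fed = 113.8 × 79/21 = 428 mol.
Fuel reacted = 0.844 × 192 → ξ = 162 mol.
Outlet (n = n₀ + ν ξ):
  CO: 192 − 1(162) = 29.95
  O₂: 113.8 − 0.5(162) = 32.74
  N₂: 428 (inert)
  CO₂: 0 + 1(162) = 162

162 mol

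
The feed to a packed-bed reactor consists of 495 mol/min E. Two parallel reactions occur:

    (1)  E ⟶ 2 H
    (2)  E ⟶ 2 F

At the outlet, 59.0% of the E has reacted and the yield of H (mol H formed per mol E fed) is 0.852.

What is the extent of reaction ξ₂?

ξ₂ = 81.2 mol/min

Yield of H: 2ξ₁ / 495 = 0.852 → ξ₁ = 210.9 mol/min.
Conversion of E: 1ξ₁ + 1ξ₂ = 0.59 × 495 = 292.1 → ξ₂ = 81.18 mol/min.
Outlet amounts (n = n₀ + Σ ν·ξ):
  E: 495 − 1(210.9) − 1(81.18) = 202.9
  H: 0 + 2(210.9) = 421.7
  F: 0 + 2(81.18) = 162.4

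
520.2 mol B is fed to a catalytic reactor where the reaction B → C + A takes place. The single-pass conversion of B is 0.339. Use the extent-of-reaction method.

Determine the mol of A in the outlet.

176 mol

B reacted = 0.339 × 520.2 = 176.3 mol; ν_B = −1, so ξ = 176.3/1 = 176.3 mol.
Outlet amounts (n = n₀ + ν ξ):
  B: 520.2 − 1(176.3) = 343.9
  C: 0 + 1(176.3) = 176.3
  A: 0 + 1(176.3) = 176.3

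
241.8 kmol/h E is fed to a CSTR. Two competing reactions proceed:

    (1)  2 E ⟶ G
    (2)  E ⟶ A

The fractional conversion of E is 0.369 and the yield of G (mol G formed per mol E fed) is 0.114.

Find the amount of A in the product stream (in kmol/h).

Yield of G: 1ξ₁ / 241.8 = 0.114 → ξ₁ = 27.57 kmol/h.
Conversion of E: 2ξ₁ + 1ξ₂ = 0.369 × 241.8 = 89.22 → ξ₂ = 34.09 kmol/h.
Outlet amounts (n = n₀ + Σ ν·ξ):
  E: 241.8 − 2(27.57) − 1(34.09) = 152.6
  G: 0 + 1(27.57) = 27.57
  A: 0 + 1(34.09) = 34.09

34.1 kmol/h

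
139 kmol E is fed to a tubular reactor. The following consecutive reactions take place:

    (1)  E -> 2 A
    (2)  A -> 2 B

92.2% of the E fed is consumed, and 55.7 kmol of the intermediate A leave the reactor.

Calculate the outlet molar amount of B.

401 kmol

Conversion of E: E consumed = 1ξ₁ = 0.922 × 139 → ξ₁ = 128.2 kmol.
A balance: n_A = 0 + 2ξ₁ − 1ξ₂ = 55.7 → ξ₂ = (2·128.2 − 55.7)/1 = 200.6 kmol.
Outlet amounts (n = n₀ + Σ ν·ξ):
  E: 139 − 1(128.2) = 10.84
  A: 0 + 2(128.2) − 1(200.6) = 55.7
  B: 0 + 2(200.6) = 401.2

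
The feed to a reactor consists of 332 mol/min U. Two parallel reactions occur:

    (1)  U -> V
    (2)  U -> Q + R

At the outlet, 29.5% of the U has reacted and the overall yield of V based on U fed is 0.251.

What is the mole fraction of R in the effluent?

0.0421

Yield of V: 1ξ₁ / 332 = 0.251 → ξ₁ = 83.33 mol/min.
Conversion of U: 1ξ₁ + 1ξ₂ = 0.295 × 332 = 97.94 → ξ₂ = 14.61 mol/min.
Outlet amounts (n = n₀ + Σ ν·ξ):
  U: 332 − 1(83.33) − 1(14.61) = 234.1
  V: 0 + 1(83.33) = 83.33
  Q: 0 + 1(14.61) = 14.61
  R: 0 + 1(14.61) = 14.61
Total out = 346.6 mol/min; y_R = 14.61 / 346.6 = 0.04215.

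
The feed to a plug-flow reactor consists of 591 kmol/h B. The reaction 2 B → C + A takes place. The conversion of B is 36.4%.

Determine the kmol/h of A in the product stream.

108 kmol/h

B reacted = 0.364 × 591 = 215.1 kmol/h; ν_B = −2, so ξ = 215.1/2 = 107.6 kmol/h.
Outlet amounts (n = n₀ + ν ξ):
  B: 591 − 2(107.6) = 375.9
  C: 0 + 1(107.6) = 107.6
  A: 0 + 1(107.6) = 107.6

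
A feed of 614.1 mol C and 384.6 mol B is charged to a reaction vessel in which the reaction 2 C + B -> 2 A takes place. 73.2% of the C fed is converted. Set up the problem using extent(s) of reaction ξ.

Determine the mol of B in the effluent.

160 mol

C reacted = 0.732 × 614.1 = 449.5 mol; ν_C = −2, so ξ = 449.5/2 = 224.8 mol.
Outlet amounts (n = n₀ + ν ξ):
  C: 614.1 − 2(224.8) = 164.6
  B: 384.6 − 1(224.8) = 159.8
  A: 0 + 2(224.8) = 449.5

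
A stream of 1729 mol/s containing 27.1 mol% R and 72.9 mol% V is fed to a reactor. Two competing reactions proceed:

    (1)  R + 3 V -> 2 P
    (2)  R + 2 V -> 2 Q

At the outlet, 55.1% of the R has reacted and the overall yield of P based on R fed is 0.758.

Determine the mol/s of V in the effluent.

Yield of P: 2ξ₁ / 468.6 = 0.758 → ξ₁ = 177.6 mol/s.
Conversion of R: 1ξ₁ + 1ξ₂ = 0.551 × 468.6 = 258.2 → ξ₂ = 80.59 mol/s.
Outlet amounts (n = n₀ + Σ ν·ξ):
  R: 468.6 − 1(177.6) − 1(80.59) = 210.4
  V: 1260 − 3(177.6) − 2(80.59) = 566.5
  P: 0 + 2(177.6) = 355.2
  Q: 0 + 2(80.59) = 161.2

567 mol/s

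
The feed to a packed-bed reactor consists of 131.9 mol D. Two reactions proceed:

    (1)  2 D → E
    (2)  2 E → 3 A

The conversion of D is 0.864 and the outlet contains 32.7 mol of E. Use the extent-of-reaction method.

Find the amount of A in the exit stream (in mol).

36.4 mol

Conversion of D: D consumed = 2ξ₁ = 0.864 × 131.9 → ξ₁ = 56.98 mol.
E balance: n_E = 0 + 1ξ₁ − 2ξ₂ = 32.7 → ξ₂ = (1·56.98 − 32.7)/2 = 12.14 mol.
Outlet amounts (n = n₀ + Σ ν·ξ):
  D: 131.9 − 2(56.98) = 17.94
  E: 0 + 1(56.98) − 2(12.14) = 32.7
  A: 0 + 3(12.14) = 36.42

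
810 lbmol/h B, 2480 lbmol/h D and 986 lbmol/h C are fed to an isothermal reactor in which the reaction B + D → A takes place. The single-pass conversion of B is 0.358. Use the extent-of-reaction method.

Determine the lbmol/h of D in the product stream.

B reacted = 0.358 × 810 = 290 lbmol/h; ν_B = −1, so ξ = 290/1 = 290 lbmol/h.
Outlet amounts (n = n₀ + ν ξ):
  B: 810 − 1(290) = 520
  D: 2480 − 1(290) = 2190
  A: 0 + 1(290) = 290
  C: 986 (inert)

2190 lbmol/h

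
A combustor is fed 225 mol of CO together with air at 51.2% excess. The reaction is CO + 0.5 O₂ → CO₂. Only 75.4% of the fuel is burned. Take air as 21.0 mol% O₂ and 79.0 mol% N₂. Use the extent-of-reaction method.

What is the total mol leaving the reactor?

950 mol

Stoichiometric O₂ = 0.5 × 225 = 112.5 mol; O₂ fed = 112.5 × 1.512 = 170.1 mol.
N₂ fed = 170.1 × 79/21 = 639.9 mol.
Fuel reacted = 0.754 × 225 → ξ = 169.7 mol.
Outlet (n = n₀ + ν ξ):
  CO: 225 − 1(169.7) = 55.35
  O₂: 170.1 − 0.5(169.7) = 85.27
  N₂: 639.9 (inert)
  CO₂: 0 + 1(169.7) = 169.7
Total out = 55.35 + 85.27 + 639.9 + 169.7 = 950.2 mol.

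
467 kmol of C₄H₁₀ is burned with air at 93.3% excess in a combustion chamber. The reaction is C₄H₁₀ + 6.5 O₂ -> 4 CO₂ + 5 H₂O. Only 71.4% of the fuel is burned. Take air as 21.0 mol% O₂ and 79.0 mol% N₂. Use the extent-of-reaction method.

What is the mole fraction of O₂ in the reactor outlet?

0.128

Stoichiometric O₂ = 6.5 × 467 = 3036 kmol; O₂ fed = 3036 × 1.933 = 5868 kmol.
N₂ fed = 5868 × 79/21 = 22070 kmol.
Fuel reacted = 0.714 × 467 → ξ = 333.4 kmol.
Outlet (n = n₀ + ν ξ):
  C₄H₁₀: 467 − 1(333.4) = 133.6
  O₂: 5868 − 6.5(333.4) = 3700
  N₂: 22070 (inert)
  CO₂: 0 + 4(333.4) = 1334
  H₂O: 0 + 5(333.4) = 1667
Total out = 28910 kmol; y_O₂ = 3700 / 28910 = 0.128.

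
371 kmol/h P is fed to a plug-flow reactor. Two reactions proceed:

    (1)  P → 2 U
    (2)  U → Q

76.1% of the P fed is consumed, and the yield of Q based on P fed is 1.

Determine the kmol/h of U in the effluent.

194 kmol/h

Conversion of P: P consumed = 1ξ₁ = 0.761 × 371 → ξ₁ = 282.3 kmol/h.
Yield of Q: 1ξ₂ / 371 = 1 → ξ₂ = 371 kmol/h.
Outlet amounts (n = n₀ + Σ ν·ξ):
  P: 371 − 1(282.3) = 88.67
  U: 0 + 2(282.3) − 1(371) = 193.7
  Q: 0 + 1(371) = 371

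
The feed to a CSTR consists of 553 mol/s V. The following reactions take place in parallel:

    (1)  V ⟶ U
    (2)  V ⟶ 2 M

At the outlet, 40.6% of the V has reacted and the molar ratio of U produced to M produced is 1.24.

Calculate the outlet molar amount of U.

160 mol/s

Conversion of V: V consumed = 0.406 × 553 = 224.5 mol/s = 1ξ₁ + 1ξ₂.
Selectivity: 1ξ₁ / (2ξ₂) = 1.24 → ξ₁ = 2.48 ξ₂.
Substitute: (1·2.48 + 1) ξ₂ = 224.5 → ξ₂ = 64.52 mol/s, ξ₁ = 160 mol/s.
Outlet amounts (n = n₀ + Σ ν·ξ):
  V: 553 − 1(160) − 1(64.52) = 328.5
  U: 0 + 1(160) = 160
  M: 0 + 2(64.52) = 129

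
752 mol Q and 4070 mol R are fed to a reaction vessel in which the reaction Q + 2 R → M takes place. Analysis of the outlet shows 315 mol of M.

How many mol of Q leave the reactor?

For M: n = n₀ + 1ξ → 315 = 0 + 1ξ, giving ξ = 315 mol.
Outlet amounts (n = n₀ + ν ξ):
  Q: 752 − 1(315) = 437
  R: 4070 − 2(315) = 3440
  M: 0 + 1(315) = 315

437 mol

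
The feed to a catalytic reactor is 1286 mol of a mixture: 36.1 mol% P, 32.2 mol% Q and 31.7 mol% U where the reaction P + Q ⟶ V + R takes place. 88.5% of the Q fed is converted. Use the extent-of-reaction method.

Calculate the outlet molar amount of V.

366 mol

Q reacted = 0.885 × 414.1 = 366.5 mol; ν_Q = −1, so ξ = 366.5/1 = 366.5 mol.
Outlet amounts (n = n₀ + ν ξ):
  P: 464.2 − 1(366.5) = 97.77
  Q: 414.1 − 1(366.5) = 47.62
  V: 0 + 1(366.5) = 366.5
  R: 0 + 1(366.5) = 366.5
  U: 407.7 (inert)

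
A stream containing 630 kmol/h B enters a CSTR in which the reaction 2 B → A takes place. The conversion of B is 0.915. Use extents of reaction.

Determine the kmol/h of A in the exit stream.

288 kmol/h

B reacted = 0.915 × 630 = 576.5 kmol/h; ν_B = −2, so ξ = 576.5/2 = 288.2 kmol/h.
Outlet amounts (n = n₀ + ν ξ):
  B: 630 − 2(288.2) = 53.55
  A: 0 + 1(288.2) = 288.2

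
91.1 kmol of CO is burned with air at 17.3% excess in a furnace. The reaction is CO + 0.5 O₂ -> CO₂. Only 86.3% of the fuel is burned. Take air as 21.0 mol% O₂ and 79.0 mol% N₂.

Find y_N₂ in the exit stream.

Stoichiometric O₂ = 0.5 × 91.1 = 45.55 kmol; O₂ fed = 45.55 × 1.173 = 53.43 kmol.
N₂ fed = 53.43 × 79/21 = 201 kmol.
Fuel reacted = 0.863 × 91.1 → ξ = 78.62 kmol.
Outlet (n = n₀ + ν ξ):
  CO: 91.1 − 1(78.62) = 12.48
  O₂: 53.43 − 0.5(78.62) = 14.12
  N₂: 201 (inert)
  CO₂: 0 + 1(78.62) = 78.62
Total out = 306.2 kmol; y_N₂ = 201 / 306.2 = 0.6564.

0.656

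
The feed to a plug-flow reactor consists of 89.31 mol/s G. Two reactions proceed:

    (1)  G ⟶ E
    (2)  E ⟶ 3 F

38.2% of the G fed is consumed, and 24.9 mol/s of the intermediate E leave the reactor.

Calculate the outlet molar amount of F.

27.6 mol/s

Conversion of G: G consumed = 1ξ₁ = 0.382 × 89.31 → ξ₁ = 34.12 mol/s.
E balance: n_E = 0 + 1ξ₁ − 1ξ₂ = 24.9 → ξ₂ = (1·34.12 − 24.9)/1 = 9.216 mol/s.
Outlet amounts (n = n₀ + Σ ν·ξ):
  G: 89.31 − 1(34.12) = 55.19
  E: 0 + 1(34.12) − 1(9.216) = 24.9
  F: 0 + 3(9.216) = 27.65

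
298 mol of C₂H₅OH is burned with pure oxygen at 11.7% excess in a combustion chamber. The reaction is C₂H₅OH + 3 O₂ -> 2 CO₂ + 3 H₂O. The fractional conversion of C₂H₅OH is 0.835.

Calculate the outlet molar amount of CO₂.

Stoichiometric O₂ = 3 × 298 = 894 mol; O₂ fed = 894 × 1.117 = 998.6 mol.
Fuel reacted = 0.835 × 298 → ξ = 248.8 mol.
Outlet (n = n₀ + ν ξ):
  C₂H₅OH: 298 − 1(248.8) = 49.17
  O₂: 998.6 − 3(248.8) = 252.1
  CO₂: 0 + 2(248.8) = 497.7
  H₂O: 0 + 3(248.8) = 746.5

498 mol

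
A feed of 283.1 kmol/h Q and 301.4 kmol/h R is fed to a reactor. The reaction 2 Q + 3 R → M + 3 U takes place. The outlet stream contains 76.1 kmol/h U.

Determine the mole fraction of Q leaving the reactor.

0.416

For U: n = n₀ + 3ξ → 76.1 = 0 + 3ξ, giving ξ = 25.37 kmol/h.
Outlet amounts (n = n₀ + ν ξ):
  Q: 283.1 − 2(25.37) = 232.4
  R: 301.4 − 3(25.37) = 225.3
  M: 0 + 1(25.37) = 25.37
  U: 0 + 3(25.37) = 76.1
Total out = 559.1 kmol/h; y_Q = 232.4 / 559.1 = 0.4156.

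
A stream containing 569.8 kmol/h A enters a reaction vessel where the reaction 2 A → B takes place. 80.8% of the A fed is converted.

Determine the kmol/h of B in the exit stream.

230 kmol/h

A reacted = 0.808 × 569.8 = 460.4 kmol/h; ν_A = −2, so ξ = 460.4/2 = 230.2 kmol/h.
Outlet amounts (n = n₀ + ν ξ):
  A: 569.8 − 2(230.2) = 109.4
  B: 0 + 1(230.2) = 230.2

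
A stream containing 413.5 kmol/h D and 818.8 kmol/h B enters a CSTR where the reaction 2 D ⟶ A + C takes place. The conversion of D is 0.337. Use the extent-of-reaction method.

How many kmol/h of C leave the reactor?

D reacted = 0.337 × 413.5 = 139.3 kmol/h; ν_D = −2, so ξ = 139.3/2 = 69.67 kmol/h.
Outlet amounts (n = n₀ + ν ξ):
  D: 413.5 − 2(69.67) = 274.2
  A: 0 + 1(69.67) = 69.67
  C: 0 + 1(69.67) = 69.67
  B: 818.8 (inert)

69.7 kmol/h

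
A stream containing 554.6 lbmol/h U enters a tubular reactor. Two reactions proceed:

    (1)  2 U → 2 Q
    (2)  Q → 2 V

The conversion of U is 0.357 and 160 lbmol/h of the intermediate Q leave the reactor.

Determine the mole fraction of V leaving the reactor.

Conversion of U: U consumed = 2ξ₁ = 0.357 × 554.6 → ξ₁ = 99 lbmol/h.
Q balance: n_Q = 0 + 2ξ₁ − 1ξ₂ = 160 → ξ₂ = (2·99 − 160)/1 = 37.99 lbmol/h.
Outlet amounts (n = n₀ + Σ ν·ξ):
  U: 554.6 − 2(99) = 356.6
  Q: 0 + 2(99) − 1(37.99) = 160
  V: 0 + 2(37.99) = 75.98
Total out = 592.6 lbmol/h; y_V = 75.98 / 592.6 = 0.1282.

0.128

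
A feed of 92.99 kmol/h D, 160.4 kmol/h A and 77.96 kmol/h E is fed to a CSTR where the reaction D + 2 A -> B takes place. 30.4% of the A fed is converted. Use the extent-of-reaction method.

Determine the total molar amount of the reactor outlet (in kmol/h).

A reacted = 0.304 × 160.4 = 48.76 kmol/h; ν_A = −2, so ξ = 48.76/2 = 24.38 kmol/h.
Outlet amounts (n = n₀ + ν ξ):
  D: 92.99 − 1(24.38) = 68.61
  A: 160.4 − 2(24.38) = 111.6
  B: 0 + 1(24.38) = 24.38
  E: 77.96 (inert)
Total out = 68.61 + 111.6 + 24.38 + 77.96 = 282.6 kmol/h.

283 kmol/h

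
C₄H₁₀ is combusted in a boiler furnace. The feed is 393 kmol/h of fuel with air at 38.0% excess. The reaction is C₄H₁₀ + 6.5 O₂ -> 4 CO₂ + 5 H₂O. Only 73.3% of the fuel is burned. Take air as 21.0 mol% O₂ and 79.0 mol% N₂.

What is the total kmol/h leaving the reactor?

17600 kmol/h

Stoichiometric O₂ = 6.5 × 393 = 2554 kmol/h; O₂ fed = 2554 × 1.380 = 3525 kmol/h.
N₂ fed = 3525 × 79/21 = 13260 kmol/h.
Fuel reacted = 0.733 × 393 → ξ = 288.1 kmol/h.
Outlet (n = n₀ + ν ξ):
  C₄H₁₀: 393 − 1(288.1) = 104.9
  O₂: 3525 − 6.5(288.1) = 1653
  N₂: 13260 (inert)
  CO₂: 0 + 4(288.1) = 1152
  H₂O: 0 + 5(288.1) = 1440
Total out = 104.9 + 1653 + 13260 + 1152 + 1440 = 17610 kmol/h.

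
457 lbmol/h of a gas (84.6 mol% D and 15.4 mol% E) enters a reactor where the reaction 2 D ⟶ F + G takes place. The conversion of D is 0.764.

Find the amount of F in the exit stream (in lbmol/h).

148 lbmol/h

D reacted = 0.764 × 386.6 = 295.4 lbmol/h; ν_D = −2, so ξ = 295.4/2 = 147.7 lbmol/h.
Outlet amounts (n = n₀ + ν ξ):
  D: 386.6 − 2(147.7) = 91.24
  F: 0 + 1(147.7) = 147.7
  G: 0 + 1(147.7) = 147.7
  E: 70.38 (inert)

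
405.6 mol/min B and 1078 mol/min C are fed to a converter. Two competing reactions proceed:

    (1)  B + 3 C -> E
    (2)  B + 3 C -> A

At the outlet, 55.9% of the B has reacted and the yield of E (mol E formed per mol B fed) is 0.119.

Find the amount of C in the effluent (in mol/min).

Yield of E: 1ξ₁ / 405.6 = 0.119 → ξ₁ = 48.27 mol/min.
Conversion of B: 1ξ₁ + 1ξ₂ = 0.559 × 405.6 = 226.7 → ξ₂ = 178.5 mol/min.
Outlet amounts (n = n₀ + Σ ν·ξ):
  B: 405.6 − 1(48.27) − 1(178.5) = 178.9
  C: 1078 − 3(48.27) − 3(178.5) = 397.8
  E: 0 + 1(48.27) = 48.27
  A: 0 + 1(178.5) = 178.5

398 mol/min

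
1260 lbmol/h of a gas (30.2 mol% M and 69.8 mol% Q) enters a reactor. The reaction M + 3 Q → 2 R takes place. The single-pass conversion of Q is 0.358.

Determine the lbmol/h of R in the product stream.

210 lbmol/h

Q reacted = 0.358 × 879.5 = 314.9 lbmol/h; ν_Q = −3, so ξ = 314.9/3 = 105 lbmol/h.
Outlet amounts (n = n₀ + ν ξ):
  M: 380.5 − 1(105) = 275.6
  Q: 879.5 − 3(105) = 564.6
  R: 0 + 2(105) = 209.9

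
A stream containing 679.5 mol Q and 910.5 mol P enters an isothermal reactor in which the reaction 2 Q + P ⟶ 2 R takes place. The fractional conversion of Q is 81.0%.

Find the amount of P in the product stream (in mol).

635 mol

Q reacted = 0.81 × 679.5 = 550.4 mol; ν_Q = −2, so ξ = 550.4/2 = 275.2 mol.
Outlet amounts (n = n₀ + ν ξ):
  Q: 679.5 − 2(275.2) = 129.1
  P: 910.5 − 1(275.2) = 635.3
  R: 0 + 2(275.2) = 550.4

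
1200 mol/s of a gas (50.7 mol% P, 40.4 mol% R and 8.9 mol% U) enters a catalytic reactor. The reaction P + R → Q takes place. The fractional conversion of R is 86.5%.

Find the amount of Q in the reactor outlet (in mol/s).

R reacted = 0.865 × 484.8 = 419.4 mol/s; ν_R = −1, so ξ = 419.4/1 = 419.4 mol/s.
Outlet amounts (n = n₀ + ν ξ):
  P: 608.4 − 1(419.4) = 189
  R: 484.8 − 1(419.4) = 65.45
  Q: 0 + 1(419.4) = 419.4
  U: 106.8 (inert)

419 mol/s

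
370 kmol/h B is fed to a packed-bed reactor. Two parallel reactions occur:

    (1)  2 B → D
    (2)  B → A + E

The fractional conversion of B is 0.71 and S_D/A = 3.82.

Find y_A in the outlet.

Conversion of B: B consumed = 0.71 × 370 = 262.7 kmol/h = 2ξ₁ + 1ξ₂.
Selectivity: 1ξ₁ / (1ξ₂) = 3.82 → ξ₁ = 3.82 ξ₂.
Substitute: (2·3.82 + 1) ξ₂ = 262.7 → ξ₂ = 30.41 kmol/h, ξ₁ = 116.1 kmol/h.
Outlet amounts (n = n₀ + Σ ν·ξ):
  B: 370 − 2(116.1) − 1(30.41) = 107.3
  D: 0 + 1(116.1) = 116.1
  A: 0 + 1(30.41) = 30.41
  E: 0 + 1(30.41) = 30.41
Total out = 284.3 kmol/h; y_A = 30.41 / 284.3 = 0.107.

0.107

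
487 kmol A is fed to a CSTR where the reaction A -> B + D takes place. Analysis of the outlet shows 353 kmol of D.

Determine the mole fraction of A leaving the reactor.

For D: n = n₀ + 1ξ → 353 = 0 + 1ξ, giving ξ = 353 kmol.
Outlet amounts (n = n₀ + ν ξ):
  A: 487 − 1(353) = 134
  B: 0 + 1(353) = 353
  D: 0 + 1(353) = 353
Total out = 840 kmol; y_A = 134 / 840 = 0.1595.

0.16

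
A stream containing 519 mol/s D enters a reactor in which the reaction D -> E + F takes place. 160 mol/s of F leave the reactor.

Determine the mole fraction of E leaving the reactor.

For F: n = n₀ + 1ξ → 160 = 0 + 1ξ, giving ξ = 160 mol/s.
Outlet amounts (n = n₀ + ν ξ):
  D: 519 − 1(160) = 359
  E: 0 + 1(160) = 160
  F: 0 + 1(160) = 160
Total out = 679 mol/s; y_E = 160 / 679 = 0.2356.

0.236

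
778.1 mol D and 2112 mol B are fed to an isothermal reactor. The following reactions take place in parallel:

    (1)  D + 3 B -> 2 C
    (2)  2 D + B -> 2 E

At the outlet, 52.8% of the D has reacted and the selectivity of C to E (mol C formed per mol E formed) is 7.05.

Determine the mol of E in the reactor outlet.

90.8 mol

Conversion of D: D consumed = 0.528 × 778.1 = 410.8 mol = 1ξ₁ + 2ξ₂.
Selectivity: 2ξ₁ / (2ξ₂) = 7.05 → ξ₁ = 7.05 ξ₂.
Substitute: (1·7.05 + 2) ξ₂ = 410.8 → ξ₂ = 45.4 mol, ξ₁ = 320 mol.
Outlet amounts (n = n₀ + Σ ν·ξ):
  D: 778.1 − 1(320) − 2(45.4) = 367.3
  B: 2112 − 3(320) − 1(45.4) = 1106
  C: 0 + 2(320) = 640.1
  E: 0 + 2(45.4) = 90.79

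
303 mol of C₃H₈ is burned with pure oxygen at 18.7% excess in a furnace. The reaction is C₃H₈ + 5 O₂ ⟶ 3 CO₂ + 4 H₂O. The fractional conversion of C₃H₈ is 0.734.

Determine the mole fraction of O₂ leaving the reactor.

0.295

Stoichiometric O₂ = 5 × 303 = 1515 mol; O₂ fed = 1515 × 1.187 = 1798 mol.
Fuel reacted = 0.734 × 303 → ξ = 222.4 mol.
Outlet (n = n₀ + ν ξ):
  C₃H₈: 303 − 1(222.4) = 80.6
  O₂: 1798 − 5(222.4) = 686.3
  CO₂: 0 + 3(222.4) = 667.2
  H₂O: 0 + 4(222.4) = 889.6
Total out = 2324 mol; y_O₂ = 686.3 / 2324 = 0.2953.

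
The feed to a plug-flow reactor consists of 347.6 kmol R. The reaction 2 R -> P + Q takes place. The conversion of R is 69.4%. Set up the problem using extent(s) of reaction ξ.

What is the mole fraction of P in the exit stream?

0.347

R reacted = 0.694 × 347.6 = 241.2 kmol; ν_R = −2, so ξ = 241.2/2 = 120.6 kmol.
Outlet amounts (n = n₀ + ν ξ):
  R: 347.6 − 2(120.6) = 106.4
  P: 0 + 1(120.6) = 120.6
  Q: 0 + 1(120.6) = 120.6
Total out = 347.6 kmol; y_P = 120.6 / 347.6 = 0.347.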